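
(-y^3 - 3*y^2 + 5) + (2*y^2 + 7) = -y^3 - y^2 + 12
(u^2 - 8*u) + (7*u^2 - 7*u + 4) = 8*u^2 - 15*u + 4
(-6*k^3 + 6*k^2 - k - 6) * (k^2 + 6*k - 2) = -6*k^5 - 30*k^4 + 47*k^3 - 24*k^2 - 34*k + 12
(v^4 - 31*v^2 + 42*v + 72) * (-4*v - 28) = -4*v^5 - 28*v^4 + 124*v^3 + 700*v^2 - 1464*v - 2016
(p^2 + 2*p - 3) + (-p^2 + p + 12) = 3*p + 9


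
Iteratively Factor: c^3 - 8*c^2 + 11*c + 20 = (c + 1)*(c^2 - 9*c + 20) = (c - 4)*(c + 1)*(c - 5)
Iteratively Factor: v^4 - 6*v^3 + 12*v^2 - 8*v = (v - 2)*(v^3 - 4*v^2 + 4*v) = v*(v - 2)*(v^2 - 4*v + 4) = v*(v - 2)^2*(v - 2)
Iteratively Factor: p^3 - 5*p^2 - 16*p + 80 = (p - 5)*(p^2 - 16) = (p - 5)*(p + 4)*(p - 4)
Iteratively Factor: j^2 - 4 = (j - 2)*(j + 2)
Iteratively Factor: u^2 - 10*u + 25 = (u - 5)*(u - 5)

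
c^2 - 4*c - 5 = (c - 5)*(c + 1)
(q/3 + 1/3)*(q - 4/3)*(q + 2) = q^3/3 + 5*q^2/9 - 2*q/3 - 8/9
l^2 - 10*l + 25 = (l - 5)^2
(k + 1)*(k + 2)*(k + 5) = k^3 + 8*k^2 + 17*k + 10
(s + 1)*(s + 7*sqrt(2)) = s^2 + s + 7*sqrt(2)*s + 7*sqrt(2)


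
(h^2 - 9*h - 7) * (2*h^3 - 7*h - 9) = 2*h^5 - 18*h^4 - 21*h^3 + 54*h^2 + 130*h + 63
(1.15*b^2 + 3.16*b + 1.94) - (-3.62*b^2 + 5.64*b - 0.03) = 4.77*b^2 - 2.48*b + 1.97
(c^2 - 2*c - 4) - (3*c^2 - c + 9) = -2*c^2 - c - 13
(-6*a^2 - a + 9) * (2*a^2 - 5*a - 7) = -12*a^4 + 28*a^3 + 65*a^2 - 38*a - 63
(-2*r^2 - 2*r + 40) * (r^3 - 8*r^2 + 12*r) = -2*r^5 + 14*r^4 + 32*r^3 - 344*r^2 + 480*r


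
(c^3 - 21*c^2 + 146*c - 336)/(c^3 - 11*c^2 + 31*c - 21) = (c^2 - 14*c + 48)/(c^2 - 4*c + 3)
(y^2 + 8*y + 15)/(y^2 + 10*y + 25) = (y + 3)/(y + 5)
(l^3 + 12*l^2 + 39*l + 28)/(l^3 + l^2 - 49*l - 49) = (l + 4)/(l - 7)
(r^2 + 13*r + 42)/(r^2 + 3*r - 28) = (r + 6)/(r - 4)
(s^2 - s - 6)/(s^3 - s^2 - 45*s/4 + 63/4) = 4*(s + 2)/(4*s^2 + 8*s - 21)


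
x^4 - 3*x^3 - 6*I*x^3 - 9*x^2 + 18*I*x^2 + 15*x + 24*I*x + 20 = (x - 4)*(x + 1)*(x - 5*I)*(x - I)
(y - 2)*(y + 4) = y^2 + 2*y - 8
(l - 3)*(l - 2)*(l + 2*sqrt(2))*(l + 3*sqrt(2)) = l^4 - 5*l^3 + 5*sqrt(2)*l^3 - 25*sqrt(2)*l^2 + 18*l^2 - 60*l + 30*sqrt(2)*l + 72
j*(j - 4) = j^2 - 4*j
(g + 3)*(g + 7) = g^2 + 10*g + 21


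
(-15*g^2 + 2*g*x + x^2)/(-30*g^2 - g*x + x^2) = (-3*g + x)/(-6*g + x)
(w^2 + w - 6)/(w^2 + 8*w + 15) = (w - 2)/(w + 5)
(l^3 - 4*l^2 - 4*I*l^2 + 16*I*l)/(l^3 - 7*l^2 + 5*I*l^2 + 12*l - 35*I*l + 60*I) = l*(l - 4*I)/(l^2 + l*(-3 + 5*I) - 15*I)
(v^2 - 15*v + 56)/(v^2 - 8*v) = (v - 7)/v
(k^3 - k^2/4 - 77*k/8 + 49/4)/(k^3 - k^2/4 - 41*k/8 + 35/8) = (2*k^2 + 3*k - 14)/(2*k^2 + 3*k - 5)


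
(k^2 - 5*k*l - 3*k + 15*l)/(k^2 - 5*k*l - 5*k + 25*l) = (k - 3)/(k - 5)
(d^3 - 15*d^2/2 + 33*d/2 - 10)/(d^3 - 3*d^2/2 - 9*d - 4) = (2*d^2 - 7*d + 5)/(2*d^2 + 5*d + 2)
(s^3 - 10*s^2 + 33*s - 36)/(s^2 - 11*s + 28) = (s^2 - 6*s + 9)/(s - 7)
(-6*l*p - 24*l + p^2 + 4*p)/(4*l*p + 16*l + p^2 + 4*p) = (-6*l + p)/(4*l + p)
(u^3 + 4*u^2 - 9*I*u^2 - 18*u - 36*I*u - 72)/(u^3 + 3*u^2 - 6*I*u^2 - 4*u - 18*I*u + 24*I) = (u - 3*I)/(u - 1)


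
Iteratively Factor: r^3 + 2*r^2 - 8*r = (r - 2)*(r^2 + 4*r) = (r - 2)*(r + 4)*(r)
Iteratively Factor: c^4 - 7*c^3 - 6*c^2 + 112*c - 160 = (c - 4)*(c^3 - 3*c^2 - 18*c + 40) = (c - 5)*(c - 4)*(c^2 + 2*c - 8) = (c - 5)*(c - 4)*(c + 4)*(c - 2)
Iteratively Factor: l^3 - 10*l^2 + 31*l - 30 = (l - 3)*(l^2 - 7*l + 10) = (l - 5)*(l - 3)*(l - 2)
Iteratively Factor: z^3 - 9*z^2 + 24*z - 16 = (z - 1)*(z^2 - 8*z + 16) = (z - 4)*(z - 1)*(z - 4)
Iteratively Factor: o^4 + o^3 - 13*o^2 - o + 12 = (o + 1)*(o^3 - 13*o + 12) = (o + 1)*(o + 4)*(o^2 - 4*o + 3) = (o - 1)*(o + 1)*(o + 4)*(o - 3)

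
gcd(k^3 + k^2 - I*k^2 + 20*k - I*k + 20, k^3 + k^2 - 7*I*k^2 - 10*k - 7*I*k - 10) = k^2 + k*(1 - 5*I) - 5*I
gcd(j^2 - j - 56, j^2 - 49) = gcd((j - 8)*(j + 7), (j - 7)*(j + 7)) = j + 7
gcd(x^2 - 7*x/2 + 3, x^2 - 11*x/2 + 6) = x - 3/2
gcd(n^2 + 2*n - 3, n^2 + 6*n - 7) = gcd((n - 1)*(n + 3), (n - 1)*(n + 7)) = n - 1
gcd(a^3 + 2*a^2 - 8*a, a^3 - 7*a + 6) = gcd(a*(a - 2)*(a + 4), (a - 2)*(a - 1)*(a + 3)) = a - 2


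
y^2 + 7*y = y*(y + 7)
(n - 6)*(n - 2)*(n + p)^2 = n^4 + 2*n^3*p - 8*n^3 + n^2*p^2 - 16*n^2*p + 12*n^2 - 8*n*p^2 + 24*n*p + 12*p^2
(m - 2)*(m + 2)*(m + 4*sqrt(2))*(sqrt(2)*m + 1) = sqrt(2)*m^4 + 9*m^3 - 36*m - 16*sqrt(2)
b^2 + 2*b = b*(b + 2)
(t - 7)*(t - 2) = t^2 - 9*t + 14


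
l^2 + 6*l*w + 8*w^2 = (l + 2*w)*(l + 4*w)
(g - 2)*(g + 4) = g^2 + 2*g - 8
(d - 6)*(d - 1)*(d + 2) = d^3 - 5*d^2 - 8*d + 12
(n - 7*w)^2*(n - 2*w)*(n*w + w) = n^4*w - 16*n^3*w^2 + n^3*w + 77*n^2*w^3 - 16*n^2*w^2 - 98*n*w^4 + 77*n*w^3 - 98*w^4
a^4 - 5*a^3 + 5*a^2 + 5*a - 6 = (a - 3)*(a - 2)*(a - 1)*(a + 1)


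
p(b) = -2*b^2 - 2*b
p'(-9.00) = 34.00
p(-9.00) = -144.00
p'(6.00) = -26.00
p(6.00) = -84.00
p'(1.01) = -6.04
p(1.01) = -4.06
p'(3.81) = -17.24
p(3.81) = -36.65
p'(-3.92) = 13.68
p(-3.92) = -22.89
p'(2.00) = -10.00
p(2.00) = -12.00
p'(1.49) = -7.96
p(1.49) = -7.42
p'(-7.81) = 29.24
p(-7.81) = -106.37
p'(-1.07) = 2.28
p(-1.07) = -0.15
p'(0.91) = -5.64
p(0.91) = -3.48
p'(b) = -4*b - 2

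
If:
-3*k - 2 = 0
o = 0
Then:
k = -2/3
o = 0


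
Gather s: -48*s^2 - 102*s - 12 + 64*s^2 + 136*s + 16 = 16*s^2 + 34*s + 4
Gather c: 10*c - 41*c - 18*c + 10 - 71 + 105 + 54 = 98 - 49*c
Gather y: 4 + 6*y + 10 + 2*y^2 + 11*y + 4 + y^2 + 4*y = 3*y^2 + 21*y + 18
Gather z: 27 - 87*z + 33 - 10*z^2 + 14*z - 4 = -10*z^2 - 73*z + 56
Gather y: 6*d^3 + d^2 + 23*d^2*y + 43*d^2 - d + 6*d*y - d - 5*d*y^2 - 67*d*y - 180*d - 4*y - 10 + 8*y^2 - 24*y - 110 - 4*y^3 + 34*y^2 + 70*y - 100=6*d^3 + 44*d^2 - 182*d - 4*y^3 + y^2*(42 - 5*d) + y*(23*d^2 - 61*d + 42) - 220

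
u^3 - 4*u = u*(u - 2)*(u + 2)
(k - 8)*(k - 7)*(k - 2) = k^3 - 17*k^2 + 86*k - 112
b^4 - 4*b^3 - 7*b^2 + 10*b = b*(b - 5)*(b - 1)*(b + 2)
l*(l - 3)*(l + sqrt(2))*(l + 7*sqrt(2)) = l^4 - 3*l^3 + 8*sqrt(2)*l^3 - 24*sqrt(2)*l^2 + 14*l^2 - 42*l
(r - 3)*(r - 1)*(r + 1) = r^3 - 3*r^2 - r + 3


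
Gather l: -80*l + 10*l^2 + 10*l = 10*l^2 - 70*l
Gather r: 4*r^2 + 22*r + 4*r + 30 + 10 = 4*r^2 + 26*r + 40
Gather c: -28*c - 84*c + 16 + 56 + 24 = 96 - 112*c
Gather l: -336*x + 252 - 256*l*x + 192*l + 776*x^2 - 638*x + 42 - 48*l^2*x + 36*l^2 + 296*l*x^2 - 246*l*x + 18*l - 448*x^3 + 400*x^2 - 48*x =l^2*(36 - 48*x) + l*(296*x^2 - 502*x + 210) - 448*x^3 + 1176*x^2 - 1022*x + 294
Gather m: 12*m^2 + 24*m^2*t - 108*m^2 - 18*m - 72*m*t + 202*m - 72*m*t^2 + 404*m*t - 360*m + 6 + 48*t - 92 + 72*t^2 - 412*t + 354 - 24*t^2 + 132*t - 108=m^2*(24*t - 96) + m*(-72*t^2 + 332*t - 176) + 48*t^2 - 232*t + 160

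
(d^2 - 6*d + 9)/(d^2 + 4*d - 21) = (d - 3)/(d + 7)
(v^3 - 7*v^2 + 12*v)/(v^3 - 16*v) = (v - 3)/(v + 4)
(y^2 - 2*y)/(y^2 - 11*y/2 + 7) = 2*y/(2*y - 7)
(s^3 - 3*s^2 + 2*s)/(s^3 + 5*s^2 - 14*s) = (s - 1)/(s + 7)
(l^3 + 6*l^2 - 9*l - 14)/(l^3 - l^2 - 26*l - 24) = (l^2 + 5*l - 14)/(l^2 - 2*l - 24)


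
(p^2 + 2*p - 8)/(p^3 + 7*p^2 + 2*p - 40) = 1/(p + 5)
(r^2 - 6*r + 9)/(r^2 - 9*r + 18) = (r - 3)/(r - 6)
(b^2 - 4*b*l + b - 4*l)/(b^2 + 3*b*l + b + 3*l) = (b - 4*l)/(b + 3*l)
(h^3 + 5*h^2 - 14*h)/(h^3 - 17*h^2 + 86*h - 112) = h*(h + 7)/(h^2 - 15*h + 56)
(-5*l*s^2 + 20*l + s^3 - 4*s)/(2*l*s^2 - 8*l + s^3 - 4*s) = (-5*l + s)/(2*l + s)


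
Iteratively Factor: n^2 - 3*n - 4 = (n - 4)*(n + 1)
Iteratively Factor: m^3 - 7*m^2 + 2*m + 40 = (m - 5)*(m^2 - 2*m - 8) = (m - 5)*(m + 2)*(m - 4)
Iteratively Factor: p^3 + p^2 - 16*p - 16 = (p - 4)*(p^2 + 5*p + 4) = (p - 4)*(p + 1)*(p + 4)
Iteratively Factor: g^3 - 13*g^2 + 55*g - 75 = (g - 5)*(g^2 - 8*g + 15) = (g - 5)^2*(g - 3)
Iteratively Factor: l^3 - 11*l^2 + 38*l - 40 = (l - 2)*(l^2 - 9*l + 20) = (l - 5)*(l - 2)*(l - 4)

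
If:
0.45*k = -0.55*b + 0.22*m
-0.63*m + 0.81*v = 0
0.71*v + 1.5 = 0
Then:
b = -0.818181818181818*k - 1.08651911468813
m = -2.72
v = -2.11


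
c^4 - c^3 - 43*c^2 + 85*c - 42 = (c - 6)*(c - 1)^2*(c + 7)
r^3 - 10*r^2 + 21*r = r*(r - 7)*(r - 3)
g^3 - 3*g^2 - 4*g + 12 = (g - 3)*(g - 2)*(g + 2)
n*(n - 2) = n^2 - 2*n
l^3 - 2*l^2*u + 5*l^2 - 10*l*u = l*(l + 5)*(l - 2*u)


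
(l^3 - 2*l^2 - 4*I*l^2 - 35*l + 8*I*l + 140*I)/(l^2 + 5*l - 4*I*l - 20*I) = l - 7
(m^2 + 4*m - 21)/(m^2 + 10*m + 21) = (m - 3)/(m + 3)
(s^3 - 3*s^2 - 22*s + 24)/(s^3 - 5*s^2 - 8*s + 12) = (s + 4)/(s + 2)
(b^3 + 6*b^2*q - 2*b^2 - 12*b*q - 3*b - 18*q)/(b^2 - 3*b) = b + 6*q + 1 + 6*q/b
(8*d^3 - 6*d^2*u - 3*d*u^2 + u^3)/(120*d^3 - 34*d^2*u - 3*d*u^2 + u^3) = (-2*d^2 + d*u + u^2)/(-30*d^2 + d*u + u^2)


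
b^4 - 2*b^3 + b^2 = b^2*(b - 1)^2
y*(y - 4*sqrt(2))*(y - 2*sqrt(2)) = y^3 - 6*sqrt(2)*y^2 + 16*y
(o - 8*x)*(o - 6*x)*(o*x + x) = o^3*x - 14*o^2*x^2 + o^2*x + 48*o*x^3 - 14*o*x^2 + 48*x^3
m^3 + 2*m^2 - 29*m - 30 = (m - 5)*(m + 1)*(m + 6)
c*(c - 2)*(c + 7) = c^3 + 5*c^2 - 14*c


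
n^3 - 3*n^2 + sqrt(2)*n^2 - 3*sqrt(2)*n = n*(n - 3)*(n + sqrt(2))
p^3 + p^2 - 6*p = p*(p - 2)*(p + 3)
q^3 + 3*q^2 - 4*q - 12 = (q - 2)*(q + 2)*(q + 3)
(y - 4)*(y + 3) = y^2 - y - 12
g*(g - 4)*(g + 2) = g^3 - 2*g^2 - 8*g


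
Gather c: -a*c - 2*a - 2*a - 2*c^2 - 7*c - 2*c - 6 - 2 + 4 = -4*a - 2*c^2 + c*(-a - 9) - 4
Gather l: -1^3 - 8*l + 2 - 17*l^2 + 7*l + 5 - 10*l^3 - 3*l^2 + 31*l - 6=-10*l^3 - 20*l^2 + 30*l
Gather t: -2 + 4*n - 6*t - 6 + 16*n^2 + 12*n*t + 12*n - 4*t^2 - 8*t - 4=16*n^2 + 16*n - 4*t^2 + t*(12*n - 14) - 12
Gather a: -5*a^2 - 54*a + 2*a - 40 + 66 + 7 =-5*a^2 - 52*a + 33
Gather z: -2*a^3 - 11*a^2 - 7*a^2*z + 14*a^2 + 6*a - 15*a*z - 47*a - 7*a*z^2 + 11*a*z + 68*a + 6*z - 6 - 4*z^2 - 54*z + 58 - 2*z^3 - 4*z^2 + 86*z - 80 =-2*a^3 + 3*a^2 + 27*a - 2*z^3 + z^2*(-7*a - 8) + z*(-7*a^2 - 4*a + 38) - 28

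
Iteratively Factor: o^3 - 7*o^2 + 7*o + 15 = (o - 3)*(o^2 - 4*o - 5) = (o - 5)*(o - 3)*(o + 1)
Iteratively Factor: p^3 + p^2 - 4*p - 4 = (p + 2)*(p^2 - p - 2) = (p + 1)*(p + 2)*(p - 2)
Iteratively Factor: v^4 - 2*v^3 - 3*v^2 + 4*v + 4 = (v + 1)*(v^3 - 3*v^2 + 4) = (v - 2)*(v + 1)*(v^2 - v - 2) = (v - 2)^2*(v + 1)*(v + 1)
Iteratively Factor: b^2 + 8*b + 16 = (b + 4)*(b + 4)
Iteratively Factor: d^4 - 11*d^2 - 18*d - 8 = (d - 4)*(d^3 + 4*d^2 + 5*d + 2) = (d - 4)*(d + 1)*(d^2 + 3*d + 2) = (d - 4)*(d + 1)^2*(d + 2)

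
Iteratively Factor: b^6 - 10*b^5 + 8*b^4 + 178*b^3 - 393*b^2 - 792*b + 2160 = (b - 4)*(b^5 - 6*b^4 - 16*b^3 + 114*b^2 + 63*b - 540) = (b - 4)*(b + 3)*(b^4 - 9*b^3 + 11*b^2 + 81*b - 180) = (b - 4)^2*(b + 3)*(b^3 - 5*b^2 - 9*b + 45) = (b - 5)*(b - 4)^2*(b + 3)*(b^2 - 9) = (b - 5)*(b - 4)^2*(b + 3)^2*(b - 3)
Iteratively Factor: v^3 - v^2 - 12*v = (v)*(v^2 - v - 12) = v*(v + 3)*(v - 4)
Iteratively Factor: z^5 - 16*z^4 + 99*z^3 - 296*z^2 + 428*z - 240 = (z - 2)*(z^4 - 14*z^3 + 71*z^2 - 154*z + 120) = (z - 5)*(z - 2)*(z^3 - 9*z^2 + 26*z - 24) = (z - 5)*(z - 3)*(z - 2)*(z^2 - 6*z + 8) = (z - 5)*(z - 4)*(z - 3)*(z - 2)*(z - 2)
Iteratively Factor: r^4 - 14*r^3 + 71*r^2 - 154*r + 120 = (r - 5)*(r^3 - 9*r^2 + 26*r - 24) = (r - 5)*(r - 3)*(r^2 - 6*r + 8) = (r - 5)*(r - 4)*(r - 3)*(r - 2)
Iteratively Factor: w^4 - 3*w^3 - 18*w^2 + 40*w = (w + 4)*(w^3 - 7*w^2 + 10*w) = w*(w + 4)*(w^2 - 7*w + 10) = w*(w - 5)*(w + 4)*(w - 2)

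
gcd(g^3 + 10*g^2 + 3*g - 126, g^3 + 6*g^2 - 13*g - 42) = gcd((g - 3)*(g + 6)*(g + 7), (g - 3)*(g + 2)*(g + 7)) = g^2 + 4*g - 21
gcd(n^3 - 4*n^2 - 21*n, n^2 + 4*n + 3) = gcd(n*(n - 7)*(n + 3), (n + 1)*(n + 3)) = n + 3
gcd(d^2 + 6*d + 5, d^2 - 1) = d + 1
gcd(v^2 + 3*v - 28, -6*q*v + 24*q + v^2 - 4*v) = v - 4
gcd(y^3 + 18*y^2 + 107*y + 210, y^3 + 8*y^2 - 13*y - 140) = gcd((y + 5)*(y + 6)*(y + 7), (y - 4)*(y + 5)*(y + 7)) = y^2 + 12*y + 35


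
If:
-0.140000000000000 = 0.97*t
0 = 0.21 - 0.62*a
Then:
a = 0.34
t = -0.14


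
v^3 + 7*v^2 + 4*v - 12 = (v - 1)*(v + 2)*(v + 6)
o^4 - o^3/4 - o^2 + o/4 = o*(o - 1)*(o - 1/4)*(o + 1)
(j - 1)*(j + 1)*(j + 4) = j^3 + 4*j^2 - j - 4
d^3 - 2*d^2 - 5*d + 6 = (d - 3)*(d - 1)*(d + 2)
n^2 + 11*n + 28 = (n + 4)*(n + 7)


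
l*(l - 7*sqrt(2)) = l^2 - 7*sqrt(2)*l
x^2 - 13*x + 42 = (x - 7)*(x - 6)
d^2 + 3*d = d*(d + 3)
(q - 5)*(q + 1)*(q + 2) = q^3 - 2*q^2 - 13*q - 10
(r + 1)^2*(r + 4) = r^3 + 6*r^2 + 9*r + 4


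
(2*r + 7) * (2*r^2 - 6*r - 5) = 4*r^3 + 2*r^2 - 52*r - 35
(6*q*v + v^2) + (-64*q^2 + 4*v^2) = -64*q^2 + 6*q*v + 5*v^2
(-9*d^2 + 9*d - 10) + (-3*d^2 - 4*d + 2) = -12*d^2 + 5*d - 8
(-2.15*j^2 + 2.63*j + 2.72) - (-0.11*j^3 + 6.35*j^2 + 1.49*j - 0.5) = 0.11*j^3 - 8.5*j^2 + 1.14*j + 3.22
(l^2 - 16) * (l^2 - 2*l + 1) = l^4 - 2*l^3 - 15*l^2 + 32*l - 16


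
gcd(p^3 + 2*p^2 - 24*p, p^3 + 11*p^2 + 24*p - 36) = p + 6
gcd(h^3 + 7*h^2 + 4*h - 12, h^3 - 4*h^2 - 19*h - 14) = h + 2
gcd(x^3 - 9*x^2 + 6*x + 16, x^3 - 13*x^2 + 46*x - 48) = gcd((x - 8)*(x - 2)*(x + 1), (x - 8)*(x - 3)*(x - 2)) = x^2 - 10*x + 16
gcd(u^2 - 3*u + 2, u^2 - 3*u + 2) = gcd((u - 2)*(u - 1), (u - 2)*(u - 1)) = u^2 - 3*u + 2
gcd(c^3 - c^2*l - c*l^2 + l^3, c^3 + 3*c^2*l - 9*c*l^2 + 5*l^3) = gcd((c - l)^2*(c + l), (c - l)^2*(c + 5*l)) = c^2 - 2*c*l + l^2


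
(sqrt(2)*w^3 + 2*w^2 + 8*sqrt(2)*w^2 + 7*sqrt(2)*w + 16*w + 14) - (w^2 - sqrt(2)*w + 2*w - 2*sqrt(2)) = sqrt(2)*w^3 + w^2 + 8*sqrt(2)*w^2 + 8*sqrt(2)*w + 14*w + 2*sqrt(2) + 14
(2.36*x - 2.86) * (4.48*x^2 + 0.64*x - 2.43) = 10.5728*x^3 - 11.3024*x^2 - 7.5652*x + 6.9498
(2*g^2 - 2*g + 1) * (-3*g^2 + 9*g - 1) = -6*g^4 + 24*g^3 - 23*g^2 + 11*g - 1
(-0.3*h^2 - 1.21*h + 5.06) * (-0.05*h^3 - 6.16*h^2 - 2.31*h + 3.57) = 0.015*h^5 + 1.9085*h^4 + 7.8936*h^3 - 29.4455*h^2 - 16.0083*h + 18.0642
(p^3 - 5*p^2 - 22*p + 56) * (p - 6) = p^4 - 11*p^3 + 8*p^2 + 188*p - 336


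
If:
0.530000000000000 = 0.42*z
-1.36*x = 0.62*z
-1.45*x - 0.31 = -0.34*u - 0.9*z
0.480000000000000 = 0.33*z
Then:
No Solution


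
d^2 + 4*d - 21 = (d - 3)*(d + 7)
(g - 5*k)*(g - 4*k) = g^2 - 9*g*k + 20*k^2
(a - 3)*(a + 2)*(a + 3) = a^3 + 2*a^2 - 9*a - 18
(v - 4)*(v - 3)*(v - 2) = v^3 - 9*v^2 + 26*v - 24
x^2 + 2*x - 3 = (x - 1)*(x + 3)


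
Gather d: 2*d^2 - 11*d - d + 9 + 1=2*d^2 - 12*d + 10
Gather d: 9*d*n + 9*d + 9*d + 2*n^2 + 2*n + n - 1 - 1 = d*(9*n + 18) + 2*n^2 + 3*n - 2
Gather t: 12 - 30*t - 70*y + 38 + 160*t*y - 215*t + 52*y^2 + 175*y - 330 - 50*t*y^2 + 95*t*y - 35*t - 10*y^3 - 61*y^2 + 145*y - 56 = t*(-50*y^2 + 255*y - 280) - 10*y^3 - 9*y^2 + 250*y - 336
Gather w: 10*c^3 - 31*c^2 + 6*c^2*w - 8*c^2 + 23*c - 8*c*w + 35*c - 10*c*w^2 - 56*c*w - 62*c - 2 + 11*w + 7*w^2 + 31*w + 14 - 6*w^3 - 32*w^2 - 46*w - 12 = 10*c^3 - 39*c^2 - 4*c - 6*w^3 + w^2*(-10*c - 25) + w*(6*c^2 - 64*c - 4)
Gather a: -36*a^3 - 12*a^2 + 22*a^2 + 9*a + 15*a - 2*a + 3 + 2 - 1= -36*a^3 + 10*a^2 + 22*a + 4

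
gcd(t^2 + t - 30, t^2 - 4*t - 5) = t - 5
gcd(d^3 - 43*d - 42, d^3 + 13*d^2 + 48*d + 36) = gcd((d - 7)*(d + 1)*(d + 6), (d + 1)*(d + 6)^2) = d^2 + 7*d + 6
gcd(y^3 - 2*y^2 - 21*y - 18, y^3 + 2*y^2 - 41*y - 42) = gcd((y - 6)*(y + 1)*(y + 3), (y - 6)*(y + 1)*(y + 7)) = y^2 - 5*y - 6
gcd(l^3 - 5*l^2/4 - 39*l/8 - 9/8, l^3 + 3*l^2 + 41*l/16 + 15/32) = l^2 + 7*l/4 + 3/8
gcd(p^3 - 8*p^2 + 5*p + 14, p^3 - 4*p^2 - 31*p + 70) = p^2 - 9*p + 14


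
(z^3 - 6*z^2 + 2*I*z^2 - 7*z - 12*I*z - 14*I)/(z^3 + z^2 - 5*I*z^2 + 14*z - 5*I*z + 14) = (z - 7)/(z - 7*I)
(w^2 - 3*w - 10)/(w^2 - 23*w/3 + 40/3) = 3*(w + 2)/(3*w - 8)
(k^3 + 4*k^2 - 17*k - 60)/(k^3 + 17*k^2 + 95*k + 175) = (k^2 - k - 12)/(k^2 + 12*k + 35)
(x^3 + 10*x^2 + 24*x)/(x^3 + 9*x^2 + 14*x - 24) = x/(x - 1)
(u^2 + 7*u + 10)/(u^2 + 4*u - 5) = (u + 2)/(u - 1)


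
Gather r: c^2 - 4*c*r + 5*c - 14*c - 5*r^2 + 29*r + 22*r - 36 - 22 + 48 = c^2 - 9*c - 5*r^2 + r*(51 - 4*c) - 10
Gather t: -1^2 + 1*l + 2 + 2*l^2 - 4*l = 2*l^2 - 3*l + 1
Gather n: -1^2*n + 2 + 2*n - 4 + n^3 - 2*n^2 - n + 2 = n^3 - 2*n^2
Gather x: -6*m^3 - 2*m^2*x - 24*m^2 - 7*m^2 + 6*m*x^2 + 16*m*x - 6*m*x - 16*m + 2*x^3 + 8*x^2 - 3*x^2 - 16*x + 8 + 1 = -6*m^3 - 31*m^2 - 16*m + 2*x^3 + x^2*(6*m + 5) + x*(-2*m^2 + 10*m - 16) + 9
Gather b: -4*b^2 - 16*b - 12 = -4*b^2 - 16*b - 12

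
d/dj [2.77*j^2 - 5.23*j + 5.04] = 5.54*j - 5.23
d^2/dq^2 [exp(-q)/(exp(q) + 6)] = ((exp(q) + 6)^2 + (exp(q) + 6)*exp(q) + 2*exp(2*q))*exp(-q)/(exp(q) + 6)^3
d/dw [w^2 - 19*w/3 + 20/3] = 2*w - 19/3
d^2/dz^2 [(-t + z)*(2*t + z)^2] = 6*t + 6*z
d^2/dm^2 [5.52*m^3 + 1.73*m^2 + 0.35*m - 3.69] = 33.12*m + 3.46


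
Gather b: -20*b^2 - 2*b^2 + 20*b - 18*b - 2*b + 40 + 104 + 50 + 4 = 198 - 22*b^2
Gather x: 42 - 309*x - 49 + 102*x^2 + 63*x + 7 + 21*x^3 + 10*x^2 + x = 21*x^3 + 112*x^2 - 245*x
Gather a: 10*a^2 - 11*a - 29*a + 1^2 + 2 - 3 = 10*a^2 - 40*a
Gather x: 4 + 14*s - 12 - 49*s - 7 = -35*s - 15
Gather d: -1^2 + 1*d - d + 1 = 0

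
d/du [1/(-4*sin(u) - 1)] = 4*cos(u)/(4*sin(u) + 1)^2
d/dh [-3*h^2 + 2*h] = 2 - 6*h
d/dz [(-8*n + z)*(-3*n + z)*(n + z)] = 13*n^2 - 20*n*z + 3*z^2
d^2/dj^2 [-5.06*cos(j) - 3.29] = 5.06*cos(j)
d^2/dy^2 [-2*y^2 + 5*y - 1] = -4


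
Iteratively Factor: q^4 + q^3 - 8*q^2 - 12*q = (q - 3)*(q^3 + 4*q^2 + 4*q) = q*(q - 3)*(q^2 + 4*q + 4) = q*(q - 3)*(q + 2)*(q + 2)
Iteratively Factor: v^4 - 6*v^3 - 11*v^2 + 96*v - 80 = (v - 4)*(v^3 - 2*v^2 - 19*v + 20) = (v - 4)*(v - 1)*(v^2 - v - 20) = (v - 4)*(v - 1)*(v + 4)*(v - 5)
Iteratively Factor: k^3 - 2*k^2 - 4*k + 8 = (k + 2)*(k^2 - 4*k + 4) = (k - 2)*(k + 2)*(k - 2)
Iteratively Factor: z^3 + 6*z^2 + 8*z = (z + 4)*(z^2 + 2*z) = z*(z + 4)*(z + 2)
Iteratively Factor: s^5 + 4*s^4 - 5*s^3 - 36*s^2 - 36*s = (s + 2)*(s^4 + 2*s^3 - 9*s^2 - 18*s) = (s + 2)^2*(s^3 - 9*s) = (s + 2)^2*(s + 3)*(s^2 - 3*s) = (s - 3)*(s + 2)^2*(s + 3)*(s)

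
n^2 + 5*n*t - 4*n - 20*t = (n - 4)*(n + 5*t)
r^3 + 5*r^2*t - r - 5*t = (r - 1)*(r + 1)*(r + 5*t)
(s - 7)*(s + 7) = s^2 - 49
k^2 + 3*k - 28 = (k - 4)*(k + 7)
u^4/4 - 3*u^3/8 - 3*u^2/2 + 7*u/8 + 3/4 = (u/4 + 1/2)*(u - 3)*(u - 1)*(u + 1/2)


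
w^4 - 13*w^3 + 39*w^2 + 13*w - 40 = (w - 8)*(w - 5)*(w - 1)*(w + 1)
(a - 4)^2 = a^2 - 8*a + 16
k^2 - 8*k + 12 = (k - 6)*(k - 2)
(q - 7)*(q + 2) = q^2 - 5*q - 14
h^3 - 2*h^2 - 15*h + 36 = (h - 3)^2*(h + 4)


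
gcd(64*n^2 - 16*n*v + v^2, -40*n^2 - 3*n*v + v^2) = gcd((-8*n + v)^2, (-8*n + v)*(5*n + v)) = -8*n + v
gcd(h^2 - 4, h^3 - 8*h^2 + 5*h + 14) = h - 2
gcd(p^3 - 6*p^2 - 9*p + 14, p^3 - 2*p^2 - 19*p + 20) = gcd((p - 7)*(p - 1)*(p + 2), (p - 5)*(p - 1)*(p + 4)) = p - 1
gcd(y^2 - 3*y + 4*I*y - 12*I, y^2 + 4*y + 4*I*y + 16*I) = y + 4*I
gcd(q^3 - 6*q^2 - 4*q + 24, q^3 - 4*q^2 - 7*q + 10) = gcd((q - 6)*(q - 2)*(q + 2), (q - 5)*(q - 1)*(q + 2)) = q + 2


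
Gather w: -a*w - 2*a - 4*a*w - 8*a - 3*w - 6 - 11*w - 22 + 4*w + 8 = -10*a + w*(-5*a - 10) - 20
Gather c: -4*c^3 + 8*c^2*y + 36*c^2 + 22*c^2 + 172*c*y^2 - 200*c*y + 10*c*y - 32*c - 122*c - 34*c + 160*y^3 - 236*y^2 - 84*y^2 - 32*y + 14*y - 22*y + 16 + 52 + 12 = -4*c^3 + c^2*(8*y + 58) + c*(172*y^2 - 190*y - 188) + 160*y^3 - 320*y^2 - 40*y + 80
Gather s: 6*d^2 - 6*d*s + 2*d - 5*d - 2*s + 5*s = 6*d^2 - 3*d + s*(3 - 6*d)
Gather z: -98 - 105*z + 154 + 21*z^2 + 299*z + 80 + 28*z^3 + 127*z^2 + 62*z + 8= 28*z^3 + 148*z^2 + 256*z + 144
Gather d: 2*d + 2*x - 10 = 2*d + 2*x - 10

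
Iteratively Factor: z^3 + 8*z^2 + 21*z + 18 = (z + 2)*(z^2 + 6*z + 9) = (z + 2)*(z + 3)*(z + 3)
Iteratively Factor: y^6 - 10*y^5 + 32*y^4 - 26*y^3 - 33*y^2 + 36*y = (y)*(y^5 - 10*y^4 + 32*y^3 - 26*y^2 - 33*y + 36) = y*(y - 3)*(y^4 - 7*y^3 + 11*y^2 + 7*y - 12) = y*(y - 3)*(y + 1)*(y^3 - 8*y^2 + 19*y - 12) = y*(y - 3)*(y - 1)*(y + 1)*(y^2 - 7*y + 12) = y*(y - 3)^2*(y - 1)*(y + 1)*(y - 4)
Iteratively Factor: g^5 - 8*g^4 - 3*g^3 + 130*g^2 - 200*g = (g - 5)*(g^4 - 3*g^3 - 18*g^2 + 40*g) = (g - 5)^2*(g^3 + 2*g^2 - 8*g) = g*(g - 5)^2*(g^2 + 2*g - 8) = g*(g - 5)^2*(g + 4)*(g - 2)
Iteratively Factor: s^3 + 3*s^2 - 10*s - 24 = (s - 3)*(s^2 + 6*s + 8) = (s - 3)*(s + 2)*(s + 4)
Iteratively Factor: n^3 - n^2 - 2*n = (n - 2)*(n^2 + n) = (n - 2)*(n + 1)*(n)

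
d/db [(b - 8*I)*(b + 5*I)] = 2*b - 3*I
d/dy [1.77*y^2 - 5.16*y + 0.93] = 3.54*y - 5.16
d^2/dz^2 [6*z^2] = 12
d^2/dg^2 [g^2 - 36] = 2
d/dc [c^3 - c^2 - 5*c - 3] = 3*c^2 - 2*c - 5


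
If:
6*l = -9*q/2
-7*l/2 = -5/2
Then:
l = 5/7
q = -20/21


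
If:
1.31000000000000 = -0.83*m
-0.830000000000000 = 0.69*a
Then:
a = -1.20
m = -1.58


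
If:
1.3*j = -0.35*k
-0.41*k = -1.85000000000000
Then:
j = -1.21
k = 4.51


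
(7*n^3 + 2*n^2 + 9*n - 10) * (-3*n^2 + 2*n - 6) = -21*n^5 + 8*n^4 - 65*n^3 + 36*n^2 - 74*n + 60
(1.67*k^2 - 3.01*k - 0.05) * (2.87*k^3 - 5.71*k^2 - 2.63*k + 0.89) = 4.7929*k^5 - 18.1744*k^4 + 12.6515*k^3 + 9.6881*k^2 - 2.5474*k - 0.0445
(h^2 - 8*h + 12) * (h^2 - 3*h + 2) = h^4 - 11*h^3 + 38*h^2 - 52*h + 24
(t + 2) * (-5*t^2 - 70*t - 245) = -5*t^3 - 80*t^2 - 385*t - 490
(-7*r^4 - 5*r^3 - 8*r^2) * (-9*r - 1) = 63*r^5 + 52*r^4 + 77*r^3 + 8*r^2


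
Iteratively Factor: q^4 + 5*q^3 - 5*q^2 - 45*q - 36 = (q + 1)*(q^3 + 4*q^2 - 9*q - 36) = (q - 3)*(q + 1)*(q^2 + 7*q + 12) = (q - 3)*(q + 1)*(q + 4)*(q + 3)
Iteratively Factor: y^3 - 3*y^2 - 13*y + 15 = (y - 1)*(y^2 - 2*y - 15) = (y - 5)*(y - 1)*(y + 3)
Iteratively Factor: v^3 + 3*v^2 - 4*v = (v)*(v^2 + 3*v - 4) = v*(v + 4)*(v - 1)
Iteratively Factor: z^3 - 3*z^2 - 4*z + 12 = (z - 3)*(z^2 - 4) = (z - 3)*(z - 2)*(z + 2)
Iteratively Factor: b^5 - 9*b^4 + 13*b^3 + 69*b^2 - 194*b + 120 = (b - 2)*(b^4 - 7*b^3 - b^2 + 67*b - 60) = (b - 2)*(b + 3)*(b^3 - 10*b^2 + 29*b - 20) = (b - 4)*(b - 2)*(b + 3)*(b^2 - 6*b + 5) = (b - 5)*(b - 4)*(b - 2)*(b + 3)*(b - 1)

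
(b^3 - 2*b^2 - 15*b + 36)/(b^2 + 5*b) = (b^3 - 2*b^2 - 15*b + 36)/(b*(b + 5))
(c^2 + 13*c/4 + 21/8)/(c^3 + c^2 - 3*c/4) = (4*c + 7)/(2*c*(2*c - 1))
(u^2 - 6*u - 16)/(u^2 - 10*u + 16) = (u + 2)/(u - 2)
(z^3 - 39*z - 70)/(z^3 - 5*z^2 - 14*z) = (z + 5)/z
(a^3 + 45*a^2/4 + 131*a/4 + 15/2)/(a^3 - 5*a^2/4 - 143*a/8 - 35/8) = 2*(a^2 + 11*a + 30)/(2*a^2 - 3*a - 35)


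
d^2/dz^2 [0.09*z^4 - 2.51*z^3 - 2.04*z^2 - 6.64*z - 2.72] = 1.08*z^2 - 15.06*z - 4.08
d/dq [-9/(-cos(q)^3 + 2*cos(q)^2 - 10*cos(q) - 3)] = 9*(3*cos(q)^2 - 4*cos(q) + 10)*sin(q)/(cos(q)^3 - 2*cos(q)^2 + 10*cos(q) + 3)^2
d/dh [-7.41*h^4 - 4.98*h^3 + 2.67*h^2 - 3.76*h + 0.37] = -29.64*h^3 - 14.94*h^2 + 5.34*h - 3.76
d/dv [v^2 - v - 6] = 2*v - 1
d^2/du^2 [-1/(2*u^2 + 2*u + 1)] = 4*(2*u^2 + 2*u - 2*(2*u + 1)^2 + 1)/(2*u^2 + 2*u + 1)^3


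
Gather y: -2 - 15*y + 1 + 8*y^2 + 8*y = 8*y^2 - 7*y - 1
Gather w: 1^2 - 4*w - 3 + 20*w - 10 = 16*w - 12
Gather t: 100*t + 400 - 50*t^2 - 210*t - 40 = -50*t^2 - 110*t + 360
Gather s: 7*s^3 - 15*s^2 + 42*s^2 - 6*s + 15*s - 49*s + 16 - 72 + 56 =7*s^3 + 27*s^2 - 40*s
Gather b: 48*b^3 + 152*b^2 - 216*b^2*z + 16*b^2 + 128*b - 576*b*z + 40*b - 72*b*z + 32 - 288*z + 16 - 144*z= 48*b^3 + b^2*(168 - 216*z) + b*(168 - 648*z) - 432*z + 48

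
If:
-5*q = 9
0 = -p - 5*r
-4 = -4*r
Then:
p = -5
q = -9/5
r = 1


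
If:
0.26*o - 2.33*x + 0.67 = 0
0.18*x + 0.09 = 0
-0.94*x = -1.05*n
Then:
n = -0.45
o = -7.06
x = -0.50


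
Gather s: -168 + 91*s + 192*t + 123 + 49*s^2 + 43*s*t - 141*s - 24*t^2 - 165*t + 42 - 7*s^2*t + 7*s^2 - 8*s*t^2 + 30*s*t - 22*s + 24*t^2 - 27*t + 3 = s^2*(56 - 7*t) + s*(-8*t^2 + 73*t - 72)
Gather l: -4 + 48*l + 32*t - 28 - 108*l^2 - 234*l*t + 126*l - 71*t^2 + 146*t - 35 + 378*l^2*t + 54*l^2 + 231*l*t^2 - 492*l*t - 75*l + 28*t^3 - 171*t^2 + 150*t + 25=l^2*(378*t - 54) + l*(231*t^2 - 726*t + 99) + 28*t^3 - 242*t^2 + 328*t - 42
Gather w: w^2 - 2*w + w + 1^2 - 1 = w^2 - w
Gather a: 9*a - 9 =9*a - 9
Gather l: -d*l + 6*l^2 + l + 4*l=6*l^2 + l*(5 - d)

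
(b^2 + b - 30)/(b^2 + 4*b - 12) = (b - 5)/(b - 2)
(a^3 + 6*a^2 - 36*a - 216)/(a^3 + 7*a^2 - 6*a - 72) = (a^2 - 36)/(a^2 + a - 12)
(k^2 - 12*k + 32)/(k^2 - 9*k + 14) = (k^2 - 12*k + 32)/(k^2 - 9*k + 14)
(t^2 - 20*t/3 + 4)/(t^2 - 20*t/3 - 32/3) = (-3*t^2 + 20*t - 12)/(-3*t^2 + 20*t + 32)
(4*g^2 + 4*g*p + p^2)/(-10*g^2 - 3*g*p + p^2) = (2*g + p)/(-5*g + p)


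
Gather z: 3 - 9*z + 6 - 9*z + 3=12 - 18*z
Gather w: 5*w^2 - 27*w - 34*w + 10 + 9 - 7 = 5*w^2 - 61*w + 12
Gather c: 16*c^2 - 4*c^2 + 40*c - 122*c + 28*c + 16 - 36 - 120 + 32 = 12*c^2 - 54*c - 108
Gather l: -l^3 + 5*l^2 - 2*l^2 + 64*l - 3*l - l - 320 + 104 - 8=-l^3 + 3*l^2 + 60*l - 224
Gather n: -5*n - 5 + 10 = 5 - 5*n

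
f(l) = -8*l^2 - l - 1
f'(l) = -16*l - 1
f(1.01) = -10.17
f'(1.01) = -17.16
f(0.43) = -2.91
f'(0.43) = -7.88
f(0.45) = -3.07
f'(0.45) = -8.20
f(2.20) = -41.92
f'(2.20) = -36.20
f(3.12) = -82.00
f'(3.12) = -50.92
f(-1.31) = -13.42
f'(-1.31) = 19.96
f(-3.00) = -70.00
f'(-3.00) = 47.00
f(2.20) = -41.92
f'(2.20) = -36.20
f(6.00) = -295.00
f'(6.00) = -97.00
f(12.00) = -1165.00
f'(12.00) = -193.00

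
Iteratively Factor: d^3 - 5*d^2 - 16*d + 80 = (d + 4)*(d^2 - 9*d + 20) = (d - 4)*(d + 4)*(d - 5)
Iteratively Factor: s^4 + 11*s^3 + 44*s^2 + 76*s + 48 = (s + 2)*(s^3 + 9*s^2 + 26*s + 24) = (s + 2)*(s + 3)*(s^2 + 6*s + 8) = (s + 2)*(s + 3)*(s + 4)*(s + 2)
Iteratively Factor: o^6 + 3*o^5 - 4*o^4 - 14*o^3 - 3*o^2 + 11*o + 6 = (o + 3)*(o^5 - 4*o^3 - 2*o^2 + 3*o + 2) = (o - 2)*(o + 3)*(o^4 + 2*o^3 - 2*o - 1) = (o - 2)*(o - 1)*(o + 3)*(o^3 + 3*o^2 + 3*o + 1) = (o - 2)*(o - 1)*(o + 1)*(o + 3)*(o^2 + 2*o + 1) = (o - 2)*(o - 1)*(o + 1)^2*(o + 3)*(o + 1)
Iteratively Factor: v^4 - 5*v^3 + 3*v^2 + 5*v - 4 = (v + 1)*(v^3 - 6*v^2 + 9*v - 4) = (v - 1)*(v + 1)*(v^2 - 5*v + 4) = (v - 1)^2*(v + 1)*(v - 4)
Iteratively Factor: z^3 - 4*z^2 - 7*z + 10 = (z - 1)*(z^2 - 3*z - 10) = (z - 1)*(z + 2)*(z - 5)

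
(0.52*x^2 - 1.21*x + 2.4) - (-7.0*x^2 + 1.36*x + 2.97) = 7.52*x^2 - 2.57*x - 0.57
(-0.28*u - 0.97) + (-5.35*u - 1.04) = -5.63*u - 2.01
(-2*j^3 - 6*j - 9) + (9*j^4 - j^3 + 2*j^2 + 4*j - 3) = 9*j^4 - 3*j^3 + 2*j^2 - 2*j - 12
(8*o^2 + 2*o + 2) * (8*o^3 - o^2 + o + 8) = 64*o^5 + 8*o^4 + 22*o^3 + 64*o^2 + 18*o + 16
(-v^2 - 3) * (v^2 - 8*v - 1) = -v^4 + 8*v^3 - 2*v^2 + 24*v + 3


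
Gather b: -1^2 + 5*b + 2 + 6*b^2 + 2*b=6*b^2 + 7*b + 1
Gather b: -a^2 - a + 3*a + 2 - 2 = -a^2 + 2*a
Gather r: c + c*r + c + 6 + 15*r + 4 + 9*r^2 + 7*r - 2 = 2*c + 9*r^2 + r*(c + 22) + 8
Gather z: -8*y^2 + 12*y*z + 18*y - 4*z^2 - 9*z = -8*y^2 + 18*y - 4*z^2 + z*(12*y - 9)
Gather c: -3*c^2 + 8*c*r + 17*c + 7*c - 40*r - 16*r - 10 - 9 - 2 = -3*c^2 + c*(8*r + 24) - 56*r - 21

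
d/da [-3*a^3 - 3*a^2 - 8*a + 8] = -9*a^2 - 6*a - 8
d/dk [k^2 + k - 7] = 2*k + 1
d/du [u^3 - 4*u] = 3*u^2 - 4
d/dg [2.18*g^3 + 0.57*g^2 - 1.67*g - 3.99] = 6.54*g^2 + 1.14*g - 1.67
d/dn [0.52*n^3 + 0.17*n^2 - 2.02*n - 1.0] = 1.56*n^2 + 0.34*n - 2.02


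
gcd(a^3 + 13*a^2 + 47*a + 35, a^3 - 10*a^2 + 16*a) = 1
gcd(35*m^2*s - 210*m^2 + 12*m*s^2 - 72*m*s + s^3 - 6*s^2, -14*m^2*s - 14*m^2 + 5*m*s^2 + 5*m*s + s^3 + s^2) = 7*m + s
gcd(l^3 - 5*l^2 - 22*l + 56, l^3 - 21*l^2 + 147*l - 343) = l - 7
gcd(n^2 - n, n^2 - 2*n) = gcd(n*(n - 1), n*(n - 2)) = n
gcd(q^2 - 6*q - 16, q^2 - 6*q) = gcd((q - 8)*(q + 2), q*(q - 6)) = 1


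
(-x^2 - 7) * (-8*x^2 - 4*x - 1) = 8*x^4 + 4*x^3 + 57*x^2 + 28*x + 7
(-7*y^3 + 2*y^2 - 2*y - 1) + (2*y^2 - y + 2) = -7*y^3 + 4*y^2 - 3*y + 1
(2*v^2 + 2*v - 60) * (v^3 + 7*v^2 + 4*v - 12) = 2*v^5 + 16*v^4 - 38*v^3 - 436*v^2 - 264*v + 720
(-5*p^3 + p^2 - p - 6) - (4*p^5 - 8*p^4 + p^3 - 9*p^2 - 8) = -4*p^5 + 8*p^4 - 6*p^3 + 10*p^2 - p + 2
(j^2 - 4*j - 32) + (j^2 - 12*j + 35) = 2*j^2 - 16*j + 3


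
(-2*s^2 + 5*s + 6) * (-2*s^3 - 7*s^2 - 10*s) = 4*s^5 + 4*s^4 - 27*s^3 - 92*s^2 - 60*s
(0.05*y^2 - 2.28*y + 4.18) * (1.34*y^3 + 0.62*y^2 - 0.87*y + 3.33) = 0.067*y^5 - 3.0242*y^4 + 4.1441*y^3 + 4.7417*y^2 - 11.229*y + 13.9194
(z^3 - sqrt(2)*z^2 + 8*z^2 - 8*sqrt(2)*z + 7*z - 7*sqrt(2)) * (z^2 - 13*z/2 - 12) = z^5 - sqrt(2)*z^4 + 3*z^4/2 - 57*z^3 - 3*sqrt(2)*z^3/2 - 283*z^2/2 + 57*sqrt(2)*z^2 - 84*z + 283*sqrt(2)*z/2 + 84*sqrt(2)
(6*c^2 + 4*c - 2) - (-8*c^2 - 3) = 14*c^2 + 4*c + 1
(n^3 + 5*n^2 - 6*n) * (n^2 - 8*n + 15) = n^5 - 3*n^4 - 31*n^3 + 123*n^2 - 90*n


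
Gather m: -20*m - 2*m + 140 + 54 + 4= 198 - 22*m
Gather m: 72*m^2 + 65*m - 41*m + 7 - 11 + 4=72*m^2 + 24*m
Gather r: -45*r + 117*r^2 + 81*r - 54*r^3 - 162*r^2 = -54*r^3 - 45*r^2 + 36*r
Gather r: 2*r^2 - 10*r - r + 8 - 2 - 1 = 2*r^2 - 11*r + 5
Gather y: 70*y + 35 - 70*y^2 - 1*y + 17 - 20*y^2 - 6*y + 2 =-90*y^2 + 63*y + 54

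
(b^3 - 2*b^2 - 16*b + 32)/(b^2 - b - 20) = (b^2 - 6*b + 8)/(b - 5)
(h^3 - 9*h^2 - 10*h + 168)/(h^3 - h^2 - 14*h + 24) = (h^2 - 13*h + 42)/(h^2 - 5*h + 6)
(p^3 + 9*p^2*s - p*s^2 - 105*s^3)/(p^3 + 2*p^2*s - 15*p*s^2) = (p + 7*s)/p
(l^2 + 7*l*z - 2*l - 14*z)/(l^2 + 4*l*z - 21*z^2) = (2 - l)/(-l + 3*z)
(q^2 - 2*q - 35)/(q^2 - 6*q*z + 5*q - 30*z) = (7 - q)/(-q + 6*z)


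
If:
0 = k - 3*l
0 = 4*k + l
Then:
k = 0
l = 0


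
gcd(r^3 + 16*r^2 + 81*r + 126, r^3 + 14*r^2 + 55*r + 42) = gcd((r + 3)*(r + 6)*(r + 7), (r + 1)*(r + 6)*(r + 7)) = r^2 + 13*r + 42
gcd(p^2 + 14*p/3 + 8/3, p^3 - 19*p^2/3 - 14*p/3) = p + 2/3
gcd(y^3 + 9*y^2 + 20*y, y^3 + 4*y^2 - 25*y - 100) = y^2 + 9*y + 20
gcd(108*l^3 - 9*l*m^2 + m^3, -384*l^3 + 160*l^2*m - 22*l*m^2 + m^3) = 6*l - m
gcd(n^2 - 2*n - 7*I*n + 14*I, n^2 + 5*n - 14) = n - 2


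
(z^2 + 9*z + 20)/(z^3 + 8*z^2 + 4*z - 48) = (z + 5)/(z^2 + 4*z - 12)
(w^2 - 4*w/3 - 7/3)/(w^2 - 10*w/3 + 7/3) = (w + 1)/(w - 1)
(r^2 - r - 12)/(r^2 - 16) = (r + 3)/(r + 4)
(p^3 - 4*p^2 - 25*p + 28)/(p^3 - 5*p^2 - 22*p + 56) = (p - 1)/(p - 2)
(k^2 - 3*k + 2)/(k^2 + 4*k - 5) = (k - 2)/(k + 5)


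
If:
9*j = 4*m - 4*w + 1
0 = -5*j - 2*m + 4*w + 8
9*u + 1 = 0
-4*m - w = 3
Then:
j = 77/131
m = -101/262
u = -1/9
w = -191/131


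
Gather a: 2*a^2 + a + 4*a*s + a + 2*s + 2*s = 2*a^2 + a*(4*s + 2) + 4*s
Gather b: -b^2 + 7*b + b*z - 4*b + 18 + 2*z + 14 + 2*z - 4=-b^2 + b*(z + 3) + 4*z + 28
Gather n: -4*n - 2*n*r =n*(-2*r - 4)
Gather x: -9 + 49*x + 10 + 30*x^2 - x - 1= 30*x^2 + 48*x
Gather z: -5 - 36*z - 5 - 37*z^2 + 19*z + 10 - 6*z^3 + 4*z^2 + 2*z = -6*z^3 - 33*z^2 - 15*z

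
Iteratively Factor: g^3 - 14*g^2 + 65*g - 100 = (g - 5)*(g^2 - 9*g + 20) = (g - 5)*(g - 4)*(g - 5)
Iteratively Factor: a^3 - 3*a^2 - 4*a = (a - 4)*(a^2 + a) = (a - 4)*(a + 1)*(a)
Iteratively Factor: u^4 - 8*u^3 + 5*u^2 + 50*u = (u - 5)*(u^3 - 3*u^2 - 10*u) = (u - 5)*(u + 2)*(u^2 - 5*u) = (u - 5)^2*(u + 2)*(u)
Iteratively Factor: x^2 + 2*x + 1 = (x + 1)*(x + 1)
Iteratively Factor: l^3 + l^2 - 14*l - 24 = (l - 4)*(l^2 + 5*l + 6) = (l - 4)*(l + 2)*(l + 3)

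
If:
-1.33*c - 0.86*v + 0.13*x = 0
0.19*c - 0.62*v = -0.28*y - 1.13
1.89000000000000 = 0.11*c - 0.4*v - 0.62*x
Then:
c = -0.267051732961305*y - 1.3260177256533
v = 0.369774468931213*y + 1.41622037439657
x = -0.285944319674562*y - 4.19733887029111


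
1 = 1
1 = 1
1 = 1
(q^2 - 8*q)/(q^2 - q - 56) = q/(q + 7)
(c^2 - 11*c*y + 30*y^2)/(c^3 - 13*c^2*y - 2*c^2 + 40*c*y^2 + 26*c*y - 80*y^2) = (-c + 6*y)/(-c^2 + 8*c*y + 2*c - 16*y)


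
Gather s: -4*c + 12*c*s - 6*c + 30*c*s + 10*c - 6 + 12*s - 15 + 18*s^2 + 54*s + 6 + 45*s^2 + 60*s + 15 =63*s^2 + s*(42*c + 126)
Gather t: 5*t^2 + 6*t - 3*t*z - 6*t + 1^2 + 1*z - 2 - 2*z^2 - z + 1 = 5*t^2 - 3*t*z - 2*z^2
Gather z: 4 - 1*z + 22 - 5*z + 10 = 36 - 6*z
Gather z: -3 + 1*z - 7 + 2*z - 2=3*z - 12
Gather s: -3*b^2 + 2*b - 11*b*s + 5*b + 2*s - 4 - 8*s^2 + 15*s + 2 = -3*b^2 + 7*b - 8*s^2 + s*(17 - 11*b) - 2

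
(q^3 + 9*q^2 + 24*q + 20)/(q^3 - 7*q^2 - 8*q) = (q^3 + 9*q^2 + 24*q + 20)/(q*(q^2 - 7*q - 8))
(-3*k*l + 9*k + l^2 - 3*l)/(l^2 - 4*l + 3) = (-3*k + l)/(l - 1)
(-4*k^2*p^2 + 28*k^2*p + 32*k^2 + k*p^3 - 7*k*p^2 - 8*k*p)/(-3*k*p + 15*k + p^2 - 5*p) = k*(4*k*p^2 - 28*k*p - 32*k - p^3 + 7*p^2 + 8*p)/(3*k*p - 15*k - p^2 + 5*p)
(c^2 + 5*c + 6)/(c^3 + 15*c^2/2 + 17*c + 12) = 2*(c + 3)/(2*c^2 + 11*c + 12)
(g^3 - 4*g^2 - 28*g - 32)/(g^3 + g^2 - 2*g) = (g^2 - 6*g - 16)/(g*(g - 1))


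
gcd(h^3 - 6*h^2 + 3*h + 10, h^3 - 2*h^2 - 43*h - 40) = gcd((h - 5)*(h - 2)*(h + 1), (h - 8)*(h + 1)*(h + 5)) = h + 1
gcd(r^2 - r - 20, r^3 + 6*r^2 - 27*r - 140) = r^2 - r - 20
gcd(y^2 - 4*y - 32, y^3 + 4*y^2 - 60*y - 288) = y - 8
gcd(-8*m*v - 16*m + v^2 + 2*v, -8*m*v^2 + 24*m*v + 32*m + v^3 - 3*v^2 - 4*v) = -8*m + v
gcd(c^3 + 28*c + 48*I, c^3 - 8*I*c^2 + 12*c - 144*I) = c^2 - 2*I*c + 24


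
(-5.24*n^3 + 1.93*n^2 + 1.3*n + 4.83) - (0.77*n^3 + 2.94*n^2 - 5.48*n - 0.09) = -6.01*n^3 - 1.01*n^2 + 6.78*n + 4.92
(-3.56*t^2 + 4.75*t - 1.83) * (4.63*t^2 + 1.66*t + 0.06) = -16.4828*t^4 + 16.0829*t^3 - 0.801500000000001*t^2 - 2.7528*t - 0.1098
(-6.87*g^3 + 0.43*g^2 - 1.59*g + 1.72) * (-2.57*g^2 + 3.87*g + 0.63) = 17.6559*g^5 - 27.692*g^4 + 1.4223*g^3 - 10.3028*g^2 + 5.6547*g + 1.0836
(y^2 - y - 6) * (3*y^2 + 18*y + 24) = 3*y^4 + 15*y^3 - 12*y^2 - 132*y - 144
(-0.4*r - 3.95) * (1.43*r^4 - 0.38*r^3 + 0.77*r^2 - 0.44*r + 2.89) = -0.572*r^5 - 5.4965*r^4 + 1.193*r^3 - 2.8655*r^2 + 0.582*r - 11.4155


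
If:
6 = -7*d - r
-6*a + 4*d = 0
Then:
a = -2*r/21 - 4/7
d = -r/7 - 6/7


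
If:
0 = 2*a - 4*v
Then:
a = 2*v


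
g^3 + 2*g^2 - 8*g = g*(g - 2)*(g + 4)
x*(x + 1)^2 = x^3 + 2*x^2 + x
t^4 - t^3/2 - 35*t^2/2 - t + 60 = (t - 4)*(t - 2)*(t + 5/2)*(t + 3)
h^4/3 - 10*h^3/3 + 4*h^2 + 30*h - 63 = (h/3 + 1)*(h - 7)*(h - 3)^2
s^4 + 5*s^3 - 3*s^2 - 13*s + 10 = (s - 1)^2*(s + 2)*(s + 5)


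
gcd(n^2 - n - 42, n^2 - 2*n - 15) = 1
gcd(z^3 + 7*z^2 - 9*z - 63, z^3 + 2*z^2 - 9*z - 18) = z^2 - 9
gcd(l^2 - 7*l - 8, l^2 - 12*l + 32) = l - 8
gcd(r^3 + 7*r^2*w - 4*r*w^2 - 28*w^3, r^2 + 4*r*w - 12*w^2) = r - 2*w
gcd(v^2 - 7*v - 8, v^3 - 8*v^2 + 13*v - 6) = 1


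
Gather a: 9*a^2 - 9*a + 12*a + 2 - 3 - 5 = 9*a^2 + 3*a - 6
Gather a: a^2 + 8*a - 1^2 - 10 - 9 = a^2 + 8*a - 20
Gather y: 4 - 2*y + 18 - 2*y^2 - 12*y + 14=-2*y^2 - 14*y + 36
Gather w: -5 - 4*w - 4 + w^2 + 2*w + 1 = w^2 - 2*w - 8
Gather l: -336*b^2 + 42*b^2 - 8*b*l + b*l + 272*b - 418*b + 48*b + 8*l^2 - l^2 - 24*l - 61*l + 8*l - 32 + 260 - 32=-294*b^2 - 98*b + 7*l^2 + l*(-7*b - 77) + 196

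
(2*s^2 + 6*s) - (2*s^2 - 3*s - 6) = 9*s + 6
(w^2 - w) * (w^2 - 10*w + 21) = w^4 - 11*w^3 + 31*w^2 - 21*w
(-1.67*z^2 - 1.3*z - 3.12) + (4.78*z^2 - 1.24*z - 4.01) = 3.11*z^2 - 2.54*z - 7.13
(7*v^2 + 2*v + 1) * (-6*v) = -42*v^3 - 12*v^2 - 6*v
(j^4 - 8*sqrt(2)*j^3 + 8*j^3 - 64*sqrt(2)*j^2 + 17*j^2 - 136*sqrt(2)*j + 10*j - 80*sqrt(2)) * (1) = j^4 - 8*sqrt(2)*j^3 + 8*j^3 - 64*sqrt(2)*j^2 + 17*j^2 - 136*sqrt(2)*j + 10*j - 80*sqrt(2)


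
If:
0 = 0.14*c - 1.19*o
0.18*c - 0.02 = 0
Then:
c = 0.11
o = 0.01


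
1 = 1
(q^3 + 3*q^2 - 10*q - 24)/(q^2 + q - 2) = (q^2 + q - 12)/(q - 1)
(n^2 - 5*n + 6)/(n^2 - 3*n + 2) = (n - 3)/(n - 1)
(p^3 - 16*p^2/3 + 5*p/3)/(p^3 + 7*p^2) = (3*p^2 - 16*p + 5)/(3*p*(p + 7))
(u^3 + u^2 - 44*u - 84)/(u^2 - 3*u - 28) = (u^2 + 8*u + 12)/(u + 4)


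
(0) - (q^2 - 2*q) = -q^2 + 2*q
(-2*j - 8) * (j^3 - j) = -2*j^4 - 8*j^3 + 2*j^2 + 8*j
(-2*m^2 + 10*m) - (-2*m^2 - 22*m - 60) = 32*m + 60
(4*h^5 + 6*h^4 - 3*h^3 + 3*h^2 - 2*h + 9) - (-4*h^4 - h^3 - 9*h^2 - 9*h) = 4*h^5 + 10*h^4 - 2*h^3 + 12*h^2 + 7*h + 9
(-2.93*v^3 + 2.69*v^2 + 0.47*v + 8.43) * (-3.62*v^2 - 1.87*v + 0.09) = 10.6066*v^5 - 4.2587*v^4 - 6.9954*v^3 - 31.1534*v^2 - 15.7218*v + 0.7587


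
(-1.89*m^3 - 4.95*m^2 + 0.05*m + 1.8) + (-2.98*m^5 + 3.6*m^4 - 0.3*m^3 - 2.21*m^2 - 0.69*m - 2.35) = -2.98*m^5 + 3.6*m^4 - 2.19*m^3 - 7.16*m^2 - 0.64*m - 0.55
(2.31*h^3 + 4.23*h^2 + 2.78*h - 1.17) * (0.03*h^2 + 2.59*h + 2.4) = 0.0693*h^5 + 6.1098*h^4 + 16.5831*h^3 + 17.3171*h^2 + 3.6417*h - 2.808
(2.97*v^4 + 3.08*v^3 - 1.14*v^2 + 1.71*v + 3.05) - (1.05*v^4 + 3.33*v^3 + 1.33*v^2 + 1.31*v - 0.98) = 1.92*v^4 - 0.25*v^3 - 2.47*v^2 + 0.4*v + 4.03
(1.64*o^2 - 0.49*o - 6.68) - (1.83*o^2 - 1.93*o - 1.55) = -0.19*o^2 + 1.44*o - 5.13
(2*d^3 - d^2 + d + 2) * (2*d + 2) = 4*d^4 + 2*d^3 + 6*d + 4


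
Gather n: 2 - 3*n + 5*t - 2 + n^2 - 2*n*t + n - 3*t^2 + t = n^2 + n*(-2*t - 2) - 3*t^2 + 6*t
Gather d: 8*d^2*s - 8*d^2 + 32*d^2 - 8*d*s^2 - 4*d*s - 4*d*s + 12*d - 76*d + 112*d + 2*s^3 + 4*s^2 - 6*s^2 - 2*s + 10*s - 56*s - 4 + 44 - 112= d^2*(8*s + 24) + d*(-8*s^2 - 8*s + 48) + 2*s^3 - 2*s^2 - 48*s - 72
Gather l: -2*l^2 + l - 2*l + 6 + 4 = -2*l^2 - l + 10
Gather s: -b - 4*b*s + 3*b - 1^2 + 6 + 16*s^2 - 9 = -4*b*s + 2*b + 16*s^2 - 4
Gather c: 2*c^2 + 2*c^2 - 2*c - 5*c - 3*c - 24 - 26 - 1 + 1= 4*c^2 - 10*c - 50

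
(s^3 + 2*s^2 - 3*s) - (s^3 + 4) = 2*s^2 - 3*s - 4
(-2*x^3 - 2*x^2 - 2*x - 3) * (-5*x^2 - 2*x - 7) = 10*x^5 + 14*x^4 + 28*x^3 + 33*x^2 + 20*x + 21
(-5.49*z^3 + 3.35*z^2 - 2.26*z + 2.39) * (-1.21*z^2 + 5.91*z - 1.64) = 6.6429*z^5 - 36.4994*z^4 + 31.5367*z^3 - 21.7425*z^2 + 17.8313*z - 3.9196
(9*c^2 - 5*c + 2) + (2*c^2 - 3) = 11*c^2 - 5*c - 1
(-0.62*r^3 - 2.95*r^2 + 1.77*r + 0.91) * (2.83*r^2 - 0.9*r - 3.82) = -1.7546*r^5 - 7.7905*r^4 + 10.0325*r^3 + 12.2513*r^2 - 7.5804*r - 3.4762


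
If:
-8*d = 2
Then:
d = -1/4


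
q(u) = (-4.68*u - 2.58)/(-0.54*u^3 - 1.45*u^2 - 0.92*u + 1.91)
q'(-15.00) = 0.01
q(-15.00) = 0.04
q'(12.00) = -0.01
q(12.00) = 0.05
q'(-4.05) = 0.56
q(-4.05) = 0.92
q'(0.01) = -3.15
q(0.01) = -1.38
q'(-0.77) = -2.42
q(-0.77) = 0.51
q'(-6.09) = 0.13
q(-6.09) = 0.34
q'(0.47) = -14.66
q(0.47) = -4.34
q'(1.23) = -7.94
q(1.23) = 3.44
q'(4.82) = -0.09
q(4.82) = 0.26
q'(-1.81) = -0.91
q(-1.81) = 2.91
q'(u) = (-4.68*u - 2.58)*(1.62*u^2 + 2.9*u + 0.92)/(-0.54*u^3 - 1.45*u^2 - 0.92*u + 1.91)^2 - 4.68/(-0.54*u^3 - 1.45*u^2 - 0.92*u + 1.91) = (2.5272*u^3 + 6.786*u^2 + 4.3056*u - (4.68*u + 2.58)*(1.62*u^2 + 2.9*u + 0.92) - 8.9388)/(0.54*u^3 + 1.45*u^2 + 0.92*u - 1.91)^2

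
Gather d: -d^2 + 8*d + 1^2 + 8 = -d^2 + 8*d + 9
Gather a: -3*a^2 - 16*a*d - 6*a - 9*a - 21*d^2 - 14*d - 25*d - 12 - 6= -3*a^2 + a*(-16*d - 15) - 21*d^2 - 39*d - 18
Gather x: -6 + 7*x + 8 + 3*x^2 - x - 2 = 3*x^2 + 6*x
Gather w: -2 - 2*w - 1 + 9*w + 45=7*w + 42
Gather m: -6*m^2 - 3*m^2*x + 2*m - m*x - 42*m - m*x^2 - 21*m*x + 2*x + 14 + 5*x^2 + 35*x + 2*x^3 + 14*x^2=m^2*(-3*x - 6) + m*(-x^2 - 22*x - 40) + 2*x^3 + 19*x^2 + 37*x + 14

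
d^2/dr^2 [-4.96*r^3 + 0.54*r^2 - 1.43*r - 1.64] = 1.08 - 29.76*r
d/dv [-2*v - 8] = -2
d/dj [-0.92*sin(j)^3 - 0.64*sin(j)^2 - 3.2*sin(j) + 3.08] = (-1.28*sin(j) + 1.38*cos(2*j) - 4.58)*cos(j)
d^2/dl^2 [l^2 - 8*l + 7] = 2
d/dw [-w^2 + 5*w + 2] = 5 - 2*w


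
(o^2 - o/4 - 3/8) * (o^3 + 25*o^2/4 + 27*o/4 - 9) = o^5 + 6*o^4 + 77*o^3/16 - 417*o^2/32 - 9*o/32 + 27/8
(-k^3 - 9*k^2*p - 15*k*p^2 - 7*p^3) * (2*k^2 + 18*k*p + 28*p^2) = -2*k^5 - 36*k^4*p - 220*k^3*p^2 - 536*k^2*p^3 - 546*k*p^4 - 196*p^5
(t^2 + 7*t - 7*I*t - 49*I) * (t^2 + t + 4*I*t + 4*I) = t^4 + 8*t^3 - 3*I*t^3 + 35*t^2 - 24*I*t^2 + 224*t - 21*I*t + 196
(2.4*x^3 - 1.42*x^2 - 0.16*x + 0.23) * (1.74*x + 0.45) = 4.176*x^4 - 1.3908*x^3 - 0.9174*x^2 + 0.3282*x + 0.1035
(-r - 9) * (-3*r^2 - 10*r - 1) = 3*r^3 + 37*r^2 + 91*r + 9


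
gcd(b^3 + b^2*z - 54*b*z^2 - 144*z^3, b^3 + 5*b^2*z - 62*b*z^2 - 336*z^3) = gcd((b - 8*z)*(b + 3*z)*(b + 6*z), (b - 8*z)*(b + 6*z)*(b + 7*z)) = -b^2 + 2*b*z + 48*z^2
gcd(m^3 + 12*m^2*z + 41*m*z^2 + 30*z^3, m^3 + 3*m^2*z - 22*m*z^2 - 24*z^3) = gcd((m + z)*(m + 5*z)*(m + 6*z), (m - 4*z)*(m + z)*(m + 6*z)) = m^2 + 7*m*z + 6*z^2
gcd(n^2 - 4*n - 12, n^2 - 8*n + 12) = n - 6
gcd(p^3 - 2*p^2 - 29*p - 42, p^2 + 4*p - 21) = 1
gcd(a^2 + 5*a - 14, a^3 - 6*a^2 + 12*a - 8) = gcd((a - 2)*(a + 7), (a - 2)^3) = a - 2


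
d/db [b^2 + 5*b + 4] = 2*b + 5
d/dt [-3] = 0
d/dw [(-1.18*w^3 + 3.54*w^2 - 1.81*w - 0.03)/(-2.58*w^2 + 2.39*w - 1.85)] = (3.0444*w^4 - 5.6404*w^3 + 10.3398*w^2 - 13.2528*w + 3.4202)/(6.6564*w^4 - 12.3324*w^3 + 15.2581*w^2 - 8.843*w + 3.4225)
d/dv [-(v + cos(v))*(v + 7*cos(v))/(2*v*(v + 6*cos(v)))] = (v^3*sin(v) + 7*v^2*sin(2*v)/2 + v^2*cos(v) + 21*v*sin(v)*cos(v)^2 + 7*v*cos(v)^2 + 21*cos(v)^3)/(v^2*(v + 6*cos(v))^2)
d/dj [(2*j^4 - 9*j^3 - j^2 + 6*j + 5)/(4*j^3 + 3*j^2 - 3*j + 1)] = (8*j^6 + 12*j^5 - 41*j^4 + 14*j^3 - 102*j^2 - 32*j + 21)/(16*j^6 + 24*j^5 - 15*j^4 - 10*j^3 + 15*j^2 - 6*j + 1)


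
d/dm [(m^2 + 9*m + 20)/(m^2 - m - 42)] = 2*(-5*m^2 - 62*m - 179)/(m^4 - 2*m^3 - 83*m^2 + 84*m + 1764)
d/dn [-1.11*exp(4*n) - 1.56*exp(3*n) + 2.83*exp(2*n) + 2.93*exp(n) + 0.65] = (-4.44*exp(3*n) - 4.68*exp(2*n) + 5.66*exp(n) + 2.93)*exp(n)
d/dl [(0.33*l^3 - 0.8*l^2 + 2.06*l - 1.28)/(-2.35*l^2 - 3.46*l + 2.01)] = (-0.7755*l^4 - 2.2836*l^3 + 9.5989*l^2 - 9.232*l - 0.2882)/(5.5225*l^4 + 16.262*l^3 + 2.5246*l^2 - 13.9092*l + 4.0401)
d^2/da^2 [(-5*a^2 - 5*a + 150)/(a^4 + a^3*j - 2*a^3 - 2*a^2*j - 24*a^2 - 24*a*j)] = 10*(a^2*(-a^3 - a^2*j + 2*a^2 + 2*a*j + 24*a + 24*j)^2 - a*((2*a + 1)*(-4*a^3 - 3*a^2*j + 6*a^2 + 4*a*j + 48*a + 24*j) + (a^2 + a - 30)*(-6*a^2 - 3*a*j + 6*a + 2*j + 24))*(-a^3 - a^2*j + 2*a^2 + 2*a*j + 24*a + 24*j) + (a^2 + a - 30)*(-4*a^3 - 3*a^2*j + 6*a^2 + 4*a*j + 48*a + 24*j)^2)/(a^3*(-a^3 - a^2*j + 2*a^2 + 2*a*j + 24*a + 24*j)^3)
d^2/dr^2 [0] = 0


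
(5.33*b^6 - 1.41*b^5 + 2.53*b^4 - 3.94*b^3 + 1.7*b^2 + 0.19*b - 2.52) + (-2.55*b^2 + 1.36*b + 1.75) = 5.33*b^6 - 1.41*b^5 + 2.53*b^4 - 3.94*b^3 - 0.85*b^2 + 1.55*b - 0.77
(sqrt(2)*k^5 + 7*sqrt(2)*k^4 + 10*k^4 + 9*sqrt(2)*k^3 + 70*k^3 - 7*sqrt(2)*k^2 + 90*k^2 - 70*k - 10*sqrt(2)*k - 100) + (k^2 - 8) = sqrt(2)*k^5 + 7*sqrt(2)*k^4 + 10*k^4 + 9*sqrt(2)*k^3 + 70*k^3 - 7*sqrt(2)*k^2 + 91*k^2 - 70*k - 10*sqrt(2)*k - 108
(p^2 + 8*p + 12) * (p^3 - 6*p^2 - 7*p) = p^5 + 2*p^4 - 43*p^3 - 128*p^2 - 84*p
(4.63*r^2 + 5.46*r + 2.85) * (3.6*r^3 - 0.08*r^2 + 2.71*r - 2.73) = 16.668*r^5 + 19.2856*r^4 + 22.3705*r^3 + 1.9287*r^2 - 7.1823*r - 7.7805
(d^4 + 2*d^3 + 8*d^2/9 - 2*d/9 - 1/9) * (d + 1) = d^5 + 3*d^4 + 26*d^3/9 + 2*d^2/3 - d/3 - 1/9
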